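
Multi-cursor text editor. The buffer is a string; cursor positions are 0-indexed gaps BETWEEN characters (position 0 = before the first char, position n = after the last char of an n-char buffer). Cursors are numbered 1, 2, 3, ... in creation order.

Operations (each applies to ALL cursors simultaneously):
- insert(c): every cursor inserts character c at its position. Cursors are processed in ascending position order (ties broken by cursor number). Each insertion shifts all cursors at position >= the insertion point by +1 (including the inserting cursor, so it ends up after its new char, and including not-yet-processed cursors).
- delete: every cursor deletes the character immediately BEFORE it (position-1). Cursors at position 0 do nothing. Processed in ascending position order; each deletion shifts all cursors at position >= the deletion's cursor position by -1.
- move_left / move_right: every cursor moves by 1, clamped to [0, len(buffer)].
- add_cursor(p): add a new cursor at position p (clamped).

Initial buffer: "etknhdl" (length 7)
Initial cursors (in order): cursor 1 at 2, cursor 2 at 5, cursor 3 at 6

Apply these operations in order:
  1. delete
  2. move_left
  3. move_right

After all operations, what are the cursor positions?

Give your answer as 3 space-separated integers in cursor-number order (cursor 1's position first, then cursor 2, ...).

Answer: 1 3 3

Derivation:
After op 1 (delete): buffer="eknl" (len 4), cursors c1@1 c2@3 c3@3, authorship ....
After op 2 (move_left): buffer="eknl" (len 4), cursors c1@0 c2@2 c3@2, authorship ....
After op 3 (move_right): buffer="eknl" (len 4), cursors c1@1 c2@3 c3@3, authorship ....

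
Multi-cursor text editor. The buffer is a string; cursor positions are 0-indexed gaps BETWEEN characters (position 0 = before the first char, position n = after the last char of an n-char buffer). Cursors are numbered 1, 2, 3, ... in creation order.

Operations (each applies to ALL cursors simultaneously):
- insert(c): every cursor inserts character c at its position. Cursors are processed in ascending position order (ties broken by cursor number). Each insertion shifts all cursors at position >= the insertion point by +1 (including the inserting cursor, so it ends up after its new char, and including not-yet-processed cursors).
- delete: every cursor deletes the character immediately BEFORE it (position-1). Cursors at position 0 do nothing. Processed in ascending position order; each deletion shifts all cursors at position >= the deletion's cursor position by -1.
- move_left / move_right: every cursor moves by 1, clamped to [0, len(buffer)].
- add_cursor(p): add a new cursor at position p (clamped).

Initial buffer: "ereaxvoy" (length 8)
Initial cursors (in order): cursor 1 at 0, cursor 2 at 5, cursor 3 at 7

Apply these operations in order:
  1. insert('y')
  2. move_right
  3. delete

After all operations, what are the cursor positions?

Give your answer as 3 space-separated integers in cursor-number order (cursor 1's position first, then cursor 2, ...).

After op 1 (insert('y')): buffer="yereaxyvoyy" (len 11), cursors c1@1 c2@7 c3@10, authorship 1.....2..3.
After op 2 (move_right): buffer="yereaxyvoyy" (len 11), cursors c1@2 c2@8 c3@11, authorship 1.....2..3.
After op 3 (delete): buffer="yreaxyoy" (len 8), cursors c1@1 c2@6 c3@8, authorship 1....2.3

Answer: 1 6 8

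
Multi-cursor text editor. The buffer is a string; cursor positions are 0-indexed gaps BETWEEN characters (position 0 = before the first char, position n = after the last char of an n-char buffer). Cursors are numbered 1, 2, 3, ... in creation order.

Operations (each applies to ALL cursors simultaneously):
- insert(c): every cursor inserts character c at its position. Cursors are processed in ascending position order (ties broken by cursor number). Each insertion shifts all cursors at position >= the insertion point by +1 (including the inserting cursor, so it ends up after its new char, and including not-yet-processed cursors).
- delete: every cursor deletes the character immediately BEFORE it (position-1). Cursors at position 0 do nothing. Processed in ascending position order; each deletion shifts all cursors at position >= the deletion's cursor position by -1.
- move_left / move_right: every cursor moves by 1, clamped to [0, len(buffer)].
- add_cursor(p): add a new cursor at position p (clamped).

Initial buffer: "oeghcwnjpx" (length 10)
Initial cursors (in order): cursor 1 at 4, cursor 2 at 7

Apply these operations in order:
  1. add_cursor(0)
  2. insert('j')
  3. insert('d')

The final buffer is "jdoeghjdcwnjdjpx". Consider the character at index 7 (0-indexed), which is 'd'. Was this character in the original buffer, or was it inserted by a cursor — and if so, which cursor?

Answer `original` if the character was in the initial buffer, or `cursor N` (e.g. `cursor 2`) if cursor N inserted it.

After op 1 (add_cursor(0)): buffer="oeghcwnjpx" (len 10), cursors c3@0 c1@4 c2@7, authorship ..........
After op 2 (insert('j')): buffer="joeghjcwnjjpx" (len 13), cursors c3@1 c1@6 c2@10, authorship 3....1...2...
After op 3 (insert('d')): buffer="jdoeghjdcwnjdjpx" (len 16), cursors c3@2 c1@8 c2@13, authorship 33....11...22...
Authorship (.=original, N=cursor N): 3 3 . . . . 1 1 . . . 2 2 . . .
Index 7: author = 1

Answer: cursor 1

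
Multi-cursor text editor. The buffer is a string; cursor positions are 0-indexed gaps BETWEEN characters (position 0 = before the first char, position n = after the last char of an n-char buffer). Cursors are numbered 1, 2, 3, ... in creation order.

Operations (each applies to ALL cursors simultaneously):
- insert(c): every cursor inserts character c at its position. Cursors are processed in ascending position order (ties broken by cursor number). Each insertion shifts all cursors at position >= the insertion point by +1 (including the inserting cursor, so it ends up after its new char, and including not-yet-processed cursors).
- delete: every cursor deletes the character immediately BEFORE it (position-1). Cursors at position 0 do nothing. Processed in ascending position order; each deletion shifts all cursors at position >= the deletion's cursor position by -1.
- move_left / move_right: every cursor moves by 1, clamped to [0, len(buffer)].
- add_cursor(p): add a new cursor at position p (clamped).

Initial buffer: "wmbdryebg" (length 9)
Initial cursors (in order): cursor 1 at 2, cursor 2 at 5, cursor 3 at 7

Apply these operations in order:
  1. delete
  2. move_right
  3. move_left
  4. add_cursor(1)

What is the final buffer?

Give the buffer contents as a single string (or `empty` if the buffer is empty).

Answer: wbdybg

Derivation:
After op 1 (delete): buffer="wbdybg" (len 6), cursors c1@1 c2@3 c3@4, authorship ......
After op 2 (move_right): buffer="wbdybg" (len 6), cursors c1@2 c2@4 c3@5, authorship ......
After op 3 (move_left): buffer="wbdybg" (len 6), cursors c1@1 c2@3 c3@4, authorship ......
After op 4 (add_cursor(1)): buffer="wbdybg" (len 6), cursors c1@1 c4@1 c2@3 c3@4, authorship ......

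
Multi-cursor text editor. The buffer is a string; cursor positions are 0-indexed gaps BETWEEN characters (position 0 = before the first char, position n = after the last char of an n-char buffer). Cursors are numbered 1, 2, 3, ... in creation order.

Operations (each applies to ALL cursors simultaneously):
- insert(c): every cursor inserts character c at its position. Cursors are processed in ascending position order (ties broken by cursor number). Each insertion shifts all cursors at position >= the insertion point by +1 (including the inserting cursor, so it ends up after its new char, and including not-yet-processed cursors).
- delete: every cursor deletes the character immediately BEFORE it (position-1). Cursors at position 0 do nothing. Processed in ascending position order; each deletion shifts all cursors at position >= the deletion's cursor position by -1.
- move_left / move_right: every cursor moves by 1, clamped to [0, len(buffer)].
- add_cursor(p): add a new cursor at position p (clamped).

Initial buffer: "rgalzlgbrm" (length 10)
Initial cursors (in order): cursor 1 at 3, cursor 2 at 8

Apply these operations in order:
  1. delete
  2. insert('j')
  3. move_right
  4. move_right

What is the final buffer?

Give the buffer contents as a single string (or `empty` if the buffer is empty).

After op 1 (delete): buffer="rglzlgrm" (len 8), cursors c1@2 c2@6, authorship ........
After op 2 (insert('j')): buffer="rgjlzlgjrm" (len 10), cursors c1@3 c2@8, authorship ..1....2..
After op 3 (move_right): buffer="rgjlzlgjrm" (len 10), cursors c1@4 c2@9, authorship ..1....2..
After op 4 (move_right): buffer="rgjlzlgjrm" (len 10), cursors c1@5 c2@10, authorship ..1....2..

Answer: rgjlzlgjrm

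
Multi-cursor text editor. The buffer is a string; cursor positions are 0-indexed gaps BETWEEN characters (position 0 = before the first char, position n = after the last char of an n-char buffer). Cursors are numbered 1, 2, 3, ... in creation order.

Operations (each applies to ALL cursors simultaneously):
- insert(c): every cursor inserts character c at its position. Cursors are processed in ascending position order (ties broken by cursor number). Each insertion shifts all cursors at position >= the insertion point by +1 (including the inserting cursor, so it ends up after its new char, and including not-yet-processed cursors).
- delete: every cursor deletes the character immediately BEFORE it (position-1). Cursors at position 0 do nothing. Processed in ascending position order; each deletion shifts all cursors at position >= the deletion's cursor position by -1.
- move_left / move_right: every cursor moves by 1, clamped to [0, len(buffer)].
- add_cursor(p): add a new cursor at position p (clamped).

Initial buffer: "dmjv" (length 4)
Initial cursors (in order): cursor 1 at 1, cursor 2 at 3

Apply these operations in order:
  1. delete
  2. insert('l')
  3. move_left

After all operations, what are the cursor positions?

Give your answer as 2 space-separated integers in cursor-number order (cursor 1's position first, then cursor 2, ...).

After op 1 (delete): buffer="mv" (len 2), cursors c1@0 c2@1, authorship ..
After op 2 (insert('l')): buffer="lmlv" (len 4), cursors c1@1 c2@3, authorship 1.2.
After op 3 (move_left): buffer="lmlv" (len 4), cursors c1@0 c2@2, authorship 1.2.

Answer: 0 2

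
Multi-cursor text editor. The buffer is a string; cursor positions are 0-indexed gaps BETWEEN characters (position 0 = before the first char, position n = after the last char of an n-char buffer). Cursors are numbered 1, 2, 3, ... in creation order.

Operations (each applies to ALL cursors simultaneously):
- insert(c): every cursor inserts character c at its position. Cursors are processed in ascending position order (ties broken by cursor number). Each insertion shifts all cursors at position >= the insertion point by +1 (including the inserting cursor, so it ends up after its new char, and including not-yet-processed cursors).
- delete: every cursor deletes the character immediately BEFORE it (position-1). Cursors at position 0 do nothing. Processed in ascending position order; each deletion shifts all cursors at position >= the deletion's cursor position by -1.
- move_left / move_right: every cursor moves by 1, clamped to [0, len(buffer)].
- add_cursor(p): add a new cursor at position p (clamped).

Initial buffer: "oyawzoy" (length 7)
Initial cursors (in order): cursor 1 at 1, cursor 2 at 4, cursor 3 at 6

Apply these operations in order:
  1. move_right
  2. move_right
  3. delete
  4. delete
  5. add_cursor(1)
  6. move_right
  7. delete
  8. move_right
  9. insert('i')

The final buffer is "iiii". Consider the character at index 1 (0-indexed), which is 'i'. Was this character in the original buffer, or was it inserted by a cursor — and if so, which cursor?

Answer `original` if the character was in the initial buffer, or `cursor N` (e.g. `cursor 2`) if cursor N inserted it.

After op 1 (move_right): buffer="oyawzoy" (len 7), cursors c1@2 c2@5 c3@7, authorship .......
After op 2 (move_right): buffer="oyawzoy" (len 7), cursors c1@3 c2@6 c3@7, authorship .......
After op 3 (delete): buffer="oywz" (len 4), cursors c1@2 c2@4 c3@4, authorship ....
After op 4 (delete): buffer="o" (len 1), cursors c1@1 c2@1 c3@1, authorship .
After op 5 (add_cursor(1)): buffer="o" (len 1), cursors c1@1 c2@1 c3@1 c4@1, authorship .
After op 6 (move_right): buffer="o" (len 1), cursors c1@1 c2@1 c3@1 c4@1, authorship .
After op 7 (delete): buffer="" (len 0), cursors c1@0 c2@0 c3@0 c4@0, authorship 
After op 8 (move_right): buffer="" (len 0), cursors c1@0 c2@0 c3@0 c4@0, authorship 
After op 9 (insert('i')): buffer="iiii" (len 4), cursors c1@4 c2@4 c3@4 c4@4, authorship 1234
Authorship (.=original, N=cursor N): 1 2 3 4
Index 1: author = 2

Answer: cursor 2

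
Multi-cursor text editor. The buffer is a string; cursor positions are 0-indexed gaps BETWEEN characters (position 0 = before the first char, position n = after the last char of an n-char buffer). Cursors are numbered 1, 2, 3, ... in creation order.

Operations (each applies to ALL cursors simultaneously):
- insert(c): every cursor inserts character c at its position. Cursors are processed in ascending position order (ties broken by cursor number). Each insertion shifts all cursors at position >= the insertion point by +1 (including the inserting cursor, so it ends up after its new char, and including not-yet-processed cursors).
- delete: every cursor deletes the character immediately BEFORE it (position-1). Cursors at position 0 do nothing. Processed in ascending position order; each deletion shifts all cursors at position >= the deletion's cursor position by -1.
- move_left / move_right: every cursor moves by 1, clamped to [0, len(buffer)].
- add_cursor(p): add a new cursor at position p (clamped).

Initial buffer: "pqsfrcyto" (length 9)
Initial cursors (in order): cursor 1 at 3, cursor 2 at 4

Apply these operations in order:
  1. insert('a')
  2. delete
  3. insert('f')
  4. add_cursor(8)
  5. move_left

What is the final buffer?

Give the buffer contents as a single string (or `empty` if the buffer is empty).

Answer: pqsfffrcyto

Derivation:
After op 1 (insert('a')): buffer="pqsafarcyto" (len 11), cursors c1@4 c2@6, authorship ...1.2.....
After op 2 (delete): buffer="pqsfrcyto" (len 9), cursors c1@3 c2@4, authorship .........
After op 3 (insert('f')): buffer="pqsfffrcyto" (len 11), cursors c1@4 c2@6, authorship ...1.2.....
After op 4 (add_cursor(8)): buffer="pqsfffrcyto" (len 11), cursors c1@4 c2@6 c3@8, authorship ...1.2.....
After op 5 (move_left): buffer="pqsfffrcyto" (len 11), cursors c1@3 c2@5 c3@7, authorship ...1.2.....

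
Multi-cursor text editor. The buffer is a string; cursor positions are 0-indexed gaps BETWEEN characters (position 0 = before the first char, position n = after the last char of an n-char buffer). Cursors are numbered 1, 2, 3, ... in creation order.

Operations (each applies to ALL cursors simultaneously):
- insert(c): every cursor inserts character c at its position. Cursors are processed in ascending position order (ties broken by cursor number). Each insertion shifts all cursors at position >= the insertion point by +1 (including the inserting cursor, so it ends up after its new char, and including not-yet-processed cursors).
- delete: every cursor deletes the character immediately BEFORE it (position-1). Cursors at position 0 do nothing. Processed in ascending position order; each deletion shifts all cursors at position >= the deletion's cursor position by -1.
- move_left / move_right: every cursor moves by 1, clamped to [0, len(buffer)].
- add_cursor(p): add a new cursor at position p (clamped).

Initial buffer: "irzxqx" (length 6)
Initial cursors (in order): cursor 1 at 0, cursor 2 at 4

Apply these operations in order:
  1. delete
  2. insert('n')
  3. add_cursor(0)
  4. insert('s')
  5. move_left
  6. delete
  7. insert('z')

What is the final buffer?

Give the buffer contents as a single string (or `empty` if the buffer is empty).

After op 1 (delete): buffer="irzqx" (len 5), cursors c1@0 c2@3, authorship .....
After op 2 (insert('n')): buffer="nirznqx" (len 7), cursors c1@1 c2@5, authorship 1...2..
After op 3 (add_cursor(0)): buffer="nirznqx" (len 7), cursors c3@0 c1@1 c2@5, authorship 1...2..
After op 4 (insert('s')): buffer="snsirznsqx" (len 10), cursors c3@1 c1@3 c2@8, authorship 311...22..
After op 5 (move_left): buffer="snsirznsqx" (len 10), cursors c3@0 c1@2 c2@7, authorship 311...22..
After op 6 (delete): buffer="ssirzsqx" (len 8), cursors c3@0 c1@1 c2@5, authorship 31...2..
After op 7 (insert('z')): buffer="zszsirzzsqx" (len 11), cursors c3@1 c1@3 c2@8, authorship 3311...22..

Answer: zszsirzzsqx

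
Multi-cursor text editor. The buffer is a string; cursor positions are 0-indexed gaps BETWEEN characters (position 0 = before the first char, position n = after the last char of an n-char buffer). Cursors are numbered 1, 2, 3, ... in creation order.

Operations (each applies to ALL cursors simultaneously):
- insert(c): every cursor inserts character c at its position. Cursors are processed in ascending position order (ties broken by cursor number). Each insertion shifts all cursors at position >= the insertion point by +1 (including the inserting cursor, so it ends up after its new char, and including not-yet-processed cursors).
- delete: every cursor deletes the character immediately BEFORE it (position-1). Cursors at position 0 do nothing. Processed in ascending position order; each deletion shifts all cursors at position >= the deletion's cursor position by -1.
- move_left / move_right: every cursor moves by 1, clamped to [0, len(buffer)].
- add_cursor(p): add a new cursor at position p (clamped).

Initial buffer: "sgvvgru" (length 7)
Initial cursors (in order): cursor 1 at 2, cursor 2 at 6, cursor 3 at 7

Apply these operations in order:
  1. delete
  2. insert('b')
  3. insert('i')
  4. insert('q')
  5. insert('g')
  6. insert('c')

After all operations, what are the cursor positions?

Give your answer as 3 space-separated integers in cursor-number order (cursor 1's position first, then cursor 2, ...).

Answer: 6 19 19

Derivation:
After op 1 (delete): buffer="svvg" (len 4), cursors c1@1 c2@4 c3@4, authorship ....
After op 2 (insert('b')): buffer="sbvvgbb" (len 7), cursors c1@2 c2@7 c3@7, authorship .1...23
After op 3 (insert('i')): buffer="sbivvgbbii" (len 10), cursors c1@3 c2@10 c3@10, authorship .11...2323
After op 4 (insert('q')): buffer="sbiqvvgbbiiqq" (len 13), cursors c1@4 c2@13 c3@13, authorship .111...232323
After op 5 (insert('g')): buffer="sbiqgvvgbbiiqqgg" (len 16), cursors c1@5 c2@16 c3@16, authorship .1111...23232323
After op 6 (insert('c')): buffer="sbiqgcvvgbbiiqqggcc" (len 19), cursors c1@6 c2@19 c3@19, authorship .11111...2323232323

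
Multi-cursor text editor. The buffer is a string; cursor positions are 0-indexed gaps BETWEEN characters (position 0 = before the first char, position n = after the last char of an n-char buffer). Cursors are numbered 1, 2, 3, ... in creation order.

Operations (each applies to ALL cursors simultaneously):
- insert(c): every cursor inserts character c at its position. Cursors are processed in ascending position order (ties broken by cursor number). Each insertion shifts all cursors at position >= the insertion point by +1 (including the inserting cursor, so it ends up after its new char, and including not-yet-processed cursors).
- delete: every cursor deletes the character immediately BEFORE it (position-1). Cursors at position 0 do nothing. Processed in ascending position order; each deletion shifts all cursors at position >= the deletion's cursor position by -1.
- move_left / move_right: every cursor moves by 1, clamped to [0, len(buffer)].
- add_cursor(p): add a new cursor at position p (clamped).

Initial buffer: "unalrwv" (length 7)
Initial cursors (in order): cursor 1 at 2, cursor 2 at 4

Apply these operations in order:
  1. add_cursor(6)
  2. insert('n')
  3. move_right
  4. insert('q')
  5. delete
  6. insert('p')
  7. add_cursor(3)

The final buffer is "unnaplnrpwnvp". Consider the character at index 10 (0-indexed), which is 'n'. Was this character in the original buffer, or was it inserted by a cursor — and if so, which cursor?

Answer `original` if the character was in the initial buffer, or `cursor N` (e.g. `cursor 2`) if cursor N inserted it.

Answer: cursor 3

Derivation:
After op 1 (add_cursor(6)): buffer="unalrwv" (len 7), cursors c1@2 c2@4 c3@6, authorship .......
After op 2 (insert('n')): buffer="unnalnrwnv" (len 10), cursors c1@3 c2@6 c3@9, authorship ..1..2..3.
After op 3 (move_right): buffer="unnalnrwnv" (len 10), cursors c1@4 c2@7 c3@10, authorship ..1..2..3.
After op 4 (insert('q')): buffer="unnaqlnrqwnvq" (len 13), cursors c1@5 c2@9 c3@13, authorship ..1.1.2.2.3.3
After op 5 (delete): buffer="unnalnrwnv" (len 10), cursors c1@4 c2@7 c3@10, authorship ..1..2..3.
After op 6 (insert('p')): buffer="unnaplnrpwnvp" (len 13), cursors c1@5 c2@9 c3@13, authorship ..1.1.2.2.3.3
After op 7 (add_cursor(3)): buffer="unnaplnrpwnvp" (len 13), cursors c4@3 c1@5 c2@9 c3@13, authorship ..1.1.2.2.3.3
Authorship (.=original, N=cursor N): . . 1 . 1 . 2 . 2 . 3 . 3
Index 10: author = 3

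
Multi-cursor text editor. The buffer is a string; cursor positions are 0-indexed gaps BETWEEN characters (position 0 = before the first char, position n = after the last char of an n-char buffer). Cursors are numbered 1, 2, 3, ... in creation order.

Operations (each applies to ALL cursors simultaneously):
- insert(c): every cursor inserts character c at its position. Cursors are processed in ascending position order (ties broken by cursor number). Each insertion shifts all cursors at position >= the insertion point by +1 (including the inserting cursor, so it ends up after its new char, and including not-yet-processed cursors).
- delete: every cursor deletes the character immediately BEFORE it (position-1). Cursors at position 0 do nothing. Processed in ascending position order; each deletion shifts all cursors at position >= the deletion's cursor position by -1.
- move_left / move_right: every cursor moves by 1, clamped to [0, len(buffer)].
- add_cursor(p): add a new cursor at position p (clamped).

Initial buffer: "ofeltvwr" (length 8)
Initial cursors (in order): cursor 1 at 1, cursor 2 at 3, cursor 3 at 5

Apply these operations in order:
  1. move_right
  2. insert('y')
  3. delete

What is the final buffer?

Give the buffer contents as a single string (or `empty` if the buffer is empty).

Answer: ofeltvwr

Derivation:
After op 1 (move_right): buffer="ofeltvwr" (len 8), cursors c1@2 c2@4 c3@6, authorship ........
After op 2 (insert('y')): buffer="ofyelytvywr" (len 11), cursors c1@3 c2@6 c3@9, authorship ..1..2..3..
After op 3 (delete): buffer="ofeltvwr" (len 8), cursors c1@2 c2@4 c3@6, authorship ........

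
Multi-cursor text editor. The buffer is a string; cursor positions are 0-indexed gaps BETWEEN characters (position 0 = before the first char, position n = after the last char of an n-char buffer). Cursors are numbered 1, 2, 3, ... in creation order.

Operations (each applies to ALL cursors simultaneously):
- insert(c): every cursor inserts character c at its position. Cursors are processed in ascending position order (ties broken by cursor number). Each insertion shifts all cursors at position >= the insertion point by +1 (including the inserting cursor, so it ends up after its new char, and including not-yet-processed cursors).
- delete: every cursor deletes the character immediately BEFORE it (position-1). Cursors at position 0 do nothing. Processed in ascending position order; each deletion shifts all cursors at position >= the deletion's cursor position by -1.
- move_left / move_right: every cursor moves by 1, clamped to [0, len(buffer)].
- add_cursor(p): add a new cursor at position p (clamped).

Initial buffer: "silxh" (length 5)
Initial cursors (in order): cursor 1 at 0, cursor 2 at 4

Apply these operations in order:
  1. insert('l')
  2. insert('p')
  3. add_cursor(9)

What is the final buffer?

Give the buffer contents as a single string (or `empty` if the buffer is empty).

After op 1 (insert('l')): buffer="lsilxlh" (len 7), cursors c1@1 c2@6, authorship 1....2.
After op 2 (insert('p')): buffer="lpsilxlph" (len 9), cursors c1@2 c2@8, authorship 11....22.
After op 3 (add_cursor(9)): buffer="lpsilxlph" (len 9), cursors c1@2 c2@8 c3@9, authorship 11....22.

Answer: lpsilxlph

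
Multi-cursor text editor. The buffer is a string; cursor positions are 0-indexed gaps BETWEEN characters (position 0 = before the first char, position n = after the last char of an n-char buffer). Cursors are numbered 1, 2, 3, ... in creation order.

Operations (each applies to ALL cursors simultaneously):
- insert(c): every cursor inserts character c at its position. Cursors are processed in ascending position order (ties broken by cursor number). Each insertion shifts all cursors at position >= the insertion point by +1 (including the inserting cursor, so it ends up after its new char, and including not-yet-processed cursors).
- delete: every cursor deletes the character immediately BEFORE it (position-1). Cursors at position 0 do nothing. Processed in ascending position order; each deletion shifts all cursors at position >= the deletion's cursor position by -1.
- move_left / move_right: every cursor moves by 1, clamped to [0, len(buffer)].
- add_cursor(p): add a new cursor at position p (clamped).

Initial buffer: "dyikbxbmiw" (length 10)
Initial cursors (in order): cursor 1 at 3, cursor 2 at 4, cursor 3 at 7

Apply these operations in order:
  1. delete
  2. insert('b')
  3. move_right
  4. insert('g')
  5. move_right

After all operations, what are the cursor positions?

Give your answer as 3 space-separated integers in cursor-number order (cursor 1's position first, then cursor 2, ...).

After op 1 (delete): buffer="dybxmiw" (len 7), cursors c1@2 c2@2 c3@4, authorship .......
After op 2 (insert('b')): buffer="dybbbxbmiw" (len 10), cursors c1@4 c2@4 c3@7, authorship ..12..3...
After op 3 (move_right): buffer="dybbbxbmiw" (len 10), cursors c1@5 c2@5 c3@8, authorship ..12..3...
After op 4 (insert('g')): buffer="dybbbggxbmgiw" (len 13), cursors c1@7 c2@7 c3@11, authorship ..12.12.3.3..
After op 5 (move_right): buffer="dybbbggxbmgiw" (len 13), cursors c1@8 c2@8 c3@12, authorship ..12.12.3.3..

Answer: 8 8 12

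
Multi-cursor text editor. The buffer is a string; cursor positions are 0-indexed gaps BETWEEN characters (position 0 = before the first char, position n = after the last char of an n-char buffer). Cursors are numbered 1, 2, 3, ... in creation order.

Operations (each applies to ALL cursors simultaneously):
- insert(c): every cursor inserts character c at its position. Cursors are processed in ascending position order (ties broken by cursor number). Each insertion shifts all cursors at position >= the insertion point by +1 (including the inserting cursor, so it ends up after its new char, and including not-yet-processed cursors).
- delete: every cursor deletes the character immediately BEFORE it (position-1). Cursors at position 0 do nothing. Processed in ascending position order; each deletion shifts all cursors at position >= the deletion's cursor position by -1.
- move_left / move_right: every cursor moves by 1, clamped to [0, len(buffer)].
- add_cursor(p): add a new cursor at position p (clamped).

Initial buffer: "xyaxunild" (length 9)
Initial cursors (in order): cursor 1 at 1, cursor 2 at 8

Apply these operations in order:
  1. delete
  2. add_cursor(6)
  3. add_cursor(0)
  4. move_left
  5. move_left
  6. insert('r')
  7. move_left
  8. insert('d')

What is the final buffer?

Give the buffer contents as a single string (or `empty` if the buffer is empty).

Answer: rddryaxurddrnid

Derivation:
After op 1 (delete): buffer="yaxunid" (len 7), cursors c1@0 c2@6, authorship .......
After op 2 (add_cursor(6)): buffer="yaxunid" (len 7), cursors c1@0 c2@6 c3@6, authorship .......
After op 3 (add_cursor(0)): buffer="yaxunid" (len 7), cursors c1@0 c4@0 c2@6 c3@6, authorship .......
After op 4 (move_left): buffer="yaxunid" (len 7), cursors c1@0 c4@0 c2@5 c3@5, authorship .......
After op 5 (move_left): buffer="yaxunid" (len 7), cursors c1@0 c4@0 c2@4 c3@4, authorship .......
After op 6 (insert('r')): buffer="rryaxurrnid" (len 11), cursors c1@2 c4@2 c2@8 c3@8, authorship 14....23...
After op 7 (move_left): buffer="rryaxurrnid" (len 11), cursors c1@1 c4@1 c2@7 c3@7, authorship 14....23...
After op 8 (insert('d')): buffer="rddryaxurddrnid" (len 15), cursors c1@3 c4@3 c2@11 c3@11, authorship 1144....2233...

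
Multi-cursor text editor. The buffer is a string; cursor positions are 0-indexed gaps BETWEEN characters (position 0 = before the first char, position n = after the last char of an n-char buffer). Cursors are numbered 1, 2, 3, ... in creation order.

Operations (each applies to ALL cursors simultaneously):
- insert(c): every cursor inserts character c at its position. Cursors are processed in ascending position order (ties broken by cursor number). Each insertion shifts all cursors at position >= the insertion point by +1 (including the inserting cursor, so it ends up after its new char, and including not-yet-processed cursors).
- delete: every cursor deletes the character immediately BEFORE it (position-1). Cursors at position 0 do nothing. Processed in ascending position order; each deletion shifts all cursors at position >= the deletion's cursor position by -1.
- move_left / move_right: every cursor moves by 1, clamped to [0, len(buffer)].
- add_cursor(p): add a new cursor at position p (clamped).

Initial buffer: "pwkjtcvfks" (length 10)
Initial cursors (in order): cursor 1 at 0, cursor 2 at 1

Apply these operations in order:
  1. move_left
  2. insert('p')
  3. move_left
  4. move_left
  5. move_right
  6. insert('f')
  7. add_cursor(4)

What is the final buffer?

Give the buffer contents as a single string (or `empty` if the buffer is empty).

After op 1 (move_left): buffer="pwkjtcvfks" (len 10), cursors c1@0 c2@0, authorship ..........
After op 2 (insert('p')): buffer="pppwkjtcvfks" (len 12), cursors c1@2 c2@2, authorship 12..........
After op 3 (move_left): buffer="pppwkjtcvfks" (len 12), cursors c1@1 c2@1, authorship 12..........
After op 4 (move_left): buffer="pppwkjtcvfks" (len 12), cursors c1@0 c2@0, authorship 12..........
After op 5 (move_right): buffer="pppwkjtcvfks" (len 12), cursors c1@1 c2@1, authorship 12..........
After op 6 (insert('f')): buffer="pffppwkjtcvfks" (len 14), cursors c1@3 c2@3, authorship 1122..........
After op 7 (add_cursor(4)): buffer="pffppwkjtcvfks" (len 14), cursors c1@3 c2@3 c3@4, authorship 1122..........

Answer: pffppwkjtcvfks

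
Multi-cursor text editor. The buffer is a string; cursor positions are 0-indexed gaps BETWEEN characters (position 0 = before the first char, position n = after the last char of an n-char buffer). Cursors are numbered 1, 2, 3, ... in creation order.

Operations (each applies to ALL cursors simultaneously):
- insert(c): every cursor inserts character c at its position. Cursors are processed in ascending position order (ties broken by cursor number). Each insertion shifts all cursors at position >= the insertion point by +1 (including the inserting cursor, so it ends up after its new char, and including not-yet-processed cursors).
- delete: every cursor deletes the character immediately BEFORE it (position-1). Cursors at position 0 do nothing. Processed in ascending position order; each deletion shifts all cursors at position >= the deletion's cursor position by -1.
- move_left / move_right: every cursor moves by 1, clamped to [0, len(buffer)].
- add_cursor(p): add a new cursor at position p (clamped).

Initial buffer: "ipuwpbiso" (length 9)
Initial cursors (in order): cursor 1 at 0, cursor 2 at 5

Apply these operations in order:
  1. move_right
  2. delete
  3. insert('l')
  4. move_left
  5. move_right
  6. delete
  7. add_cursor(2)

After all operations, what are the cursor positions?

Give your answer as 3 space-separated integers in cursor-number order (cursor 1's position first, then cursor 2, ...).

Answer: 0 4 2

Derivation:
After op 1 (move_right): buffer="ipuwpbiso" (len 9), cursors c1@1 c2@6, authorship .........
After op 2 (delete): buffer="puwpiso" (len 7), cursors c1@0 c2@4, authorship .......
After op 3 (insert('l')): buffer="lpuwpliso" (len 9), cursors c1@1 c2@6, authorship 1....2...
After op 4 (move_left): buffer="lpuwpliso" (len 9), cursors c1@0 c2@5, authorship 1....2...
After op 5 (move_right): buffer="lpuwpliso" (len 9), cursors c1@1 c2@6, authorship 1....2...
After op 6 (delete): buffer="puwpiso" (len 7), cursors c1@0 c2@4, authorship .......
After op 7 (add_cursor(2)): buffer="puwpiso" (len 7), cursors c1@0 c3@2 c2@4, authorship .......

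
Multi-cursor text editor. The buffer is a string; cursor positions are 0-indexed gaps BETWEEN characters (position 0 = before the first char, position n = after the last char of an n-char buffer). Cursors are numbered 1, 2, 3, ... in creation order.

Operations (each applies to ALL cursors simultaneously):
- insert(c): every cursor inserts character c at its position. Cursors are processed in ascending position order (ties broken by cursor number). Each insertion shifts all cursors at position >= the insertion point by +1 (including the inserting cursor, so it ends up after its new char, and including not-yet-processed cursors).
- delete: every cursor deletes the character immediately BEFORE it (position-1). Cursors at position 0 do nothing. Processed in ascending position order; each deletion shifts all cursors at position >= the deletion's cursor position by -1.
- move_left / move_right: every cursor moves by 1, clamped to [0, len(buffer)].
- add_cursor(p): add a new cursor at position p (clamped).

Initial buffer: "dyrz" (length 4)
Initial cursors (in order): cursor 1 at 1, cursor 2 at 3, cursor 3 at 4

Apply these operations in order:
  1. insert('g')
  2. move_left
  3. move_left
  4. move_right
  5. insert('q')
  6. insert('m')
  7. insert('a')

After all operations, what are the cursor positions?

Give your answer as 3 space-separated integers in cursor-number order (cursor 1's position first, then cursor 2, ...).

Answer: 4 10 15

Derivation:
After op 1 (insert('g')): buffer="dgyrgzg" (len 7), cursors c1@2 c2@5 c3@7, authorship .1..2.3
After op 2 (move_left): buffer="dgyrgzg" (len 7), cursors c1@1 c2@4 c3@6, authorship .1..2.3
After op 3 (move_left): buffer="dgyrgzg" (len 7), cursors c1@0 c2@3 c3@5, authorship .1..2.3
After op 4 (move_right): buffer="dgyrgzg" (len 7), cursors c1@1 c2@4 c3@6, authorship .1..2.3
After op 5 (insert('q')): buffer="dqgyrqgzqg" (len 10), cursors c1@2 c2@6 c3@9, authorship .11..22.33
After op 6 (insert('m')): buffer="dqmgyrqmgzqmg" (len 13), cursors c1@3 c2@8 c3@12, authorship .111..222.333
After op 7 (insert('a')): buffer="dqmagyrqmagzqmag" (len 16), cursors c1@4 c2@10 c3@15, authorship .1111..2222.3333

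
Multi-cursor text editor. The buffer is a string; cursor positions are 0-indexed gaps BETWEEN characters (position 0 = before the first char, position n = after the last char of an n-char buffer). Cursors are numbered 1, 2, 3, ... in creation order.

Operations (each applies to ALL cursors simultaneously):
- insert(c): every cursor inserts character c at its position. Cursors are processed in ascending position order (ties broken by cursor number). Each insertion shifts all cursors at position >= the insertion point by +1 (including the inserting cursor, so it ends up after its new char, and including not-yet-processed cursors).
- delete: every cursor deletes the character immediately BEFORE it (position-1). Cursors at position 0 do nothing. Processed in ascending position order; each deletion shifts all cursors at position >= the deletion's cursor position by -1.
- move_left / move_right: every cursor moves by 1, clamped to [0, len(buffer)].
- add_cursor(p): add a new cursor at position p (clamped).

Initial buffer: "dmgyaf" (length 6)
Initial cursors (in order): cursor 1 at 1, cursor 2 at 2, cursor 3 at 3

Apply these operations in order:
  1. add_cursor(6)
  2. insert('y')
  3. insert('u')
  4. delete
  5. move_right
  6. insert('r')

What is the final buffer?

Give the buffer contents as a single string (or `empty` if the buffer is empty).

After op 1 (add_cursor(6)): buffer="dmgyaf" (len 6), cursors c1@1 c2@2 c3@3 c4@6, authorship ......
After op 2 (insert('y')): buffer="dymygyyafy" (len 10), cursors c1@2 c2@4 c3@6 c4@10, authorship .1.2.3...4
After op 3 (insert('u')): buffer="dyumyugyuyafyu" (len 14), cursors c1@3 c2@6 c3@9 c4@14, authorship .11.22.33...44
After op 4 (delete): buffer="dymygyyafy" (len 10), cursors c1@2 c2@4 c3@6 c4@10, authorship .1.2.3...4
After op 5 (move_right): buffer="dymygyyafy" (len 10), cursors c1@3 c2@5 c3@7 c4@10, authorship .1.2.3...4
After op 6 (insert('r')): buffer="dymrygryyrafyr" (len 14), cursors c1@4 c2@7 c3@10 c4@14, authorship .1.12.23.3..44

Answer: dymrygryyrafyr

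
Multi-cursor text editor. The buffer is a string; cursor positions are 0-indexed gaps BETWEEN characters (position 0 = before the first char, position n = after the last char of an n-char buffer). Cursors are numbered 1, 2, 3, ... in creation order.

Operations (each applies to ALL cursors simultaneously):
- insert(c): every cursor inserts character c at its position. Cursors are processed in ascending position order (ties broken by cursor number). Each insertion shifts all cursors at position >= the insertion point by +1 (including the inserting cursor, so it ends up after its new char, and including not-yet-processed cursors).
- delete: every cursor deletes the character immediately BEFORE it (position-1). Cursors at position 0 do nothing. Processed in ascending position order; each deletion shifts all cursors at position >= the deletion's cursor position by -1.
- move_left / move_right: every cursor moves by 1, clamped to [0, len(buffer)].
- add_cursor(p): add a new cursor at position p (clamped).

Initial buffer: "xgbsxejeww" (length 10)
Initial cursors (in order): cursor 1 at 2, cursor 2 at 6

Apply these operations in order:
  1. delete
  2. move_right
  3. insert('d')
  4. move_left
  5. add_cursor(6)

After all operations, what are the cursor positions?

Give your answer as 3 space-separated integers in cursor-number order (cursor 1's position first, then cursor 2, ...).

Answer: 2 6 6

Derivation:
After op 1 (delete): buffer="xbsxjeww" (len 8), cursors c1@1 c2@4, authorship ........
After op 2 (move_right): buffer="xbsxjeww" (len 8), cursors c1@2 c2@5, authorship ........
After op 3 (insert('d')): buffer="xbdsxjdeww" (len 10), cursors c1@3 c2@7, authorship ..1...2...
After op 4 (move_left): buffer="xbdsxjdeww" (len 10), cursors c1@2 c2@6, authorship ..1...2...
After op 5 (add_cursor(6)): buffer="xbdsxjdeww" (len 10), cursors c1@2 c2@6 c3@6, authorship ..1...2...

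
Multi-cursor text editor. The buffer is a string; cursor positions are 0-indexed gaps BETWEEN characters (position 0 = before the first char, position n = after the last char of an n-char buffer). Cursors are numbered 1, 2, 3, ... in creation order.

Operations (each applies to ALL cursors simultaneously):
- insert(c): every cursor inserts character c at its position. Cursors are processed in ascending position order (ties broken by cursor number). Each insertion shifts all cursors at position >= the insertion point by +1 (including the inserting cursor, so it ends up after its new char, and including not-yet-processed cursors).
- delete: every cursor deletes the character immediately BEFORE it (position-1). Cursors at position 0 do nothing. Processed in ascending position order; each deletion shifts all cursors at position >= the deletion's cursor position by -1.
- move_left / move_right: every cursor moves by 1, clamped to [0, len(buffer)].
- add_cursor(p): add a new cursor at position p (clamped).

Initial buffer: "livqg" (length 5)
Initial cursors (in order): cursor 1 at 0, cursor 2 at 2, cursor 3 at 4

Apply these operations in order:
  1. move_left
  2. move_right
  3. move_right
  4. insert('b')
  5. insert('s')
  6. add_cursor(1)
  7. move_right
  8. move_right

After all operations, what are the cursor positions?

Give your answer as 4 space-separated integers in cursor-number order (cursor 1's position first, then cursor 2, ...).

After op 1 (move_left): buffer="livqg" (len 5), cursors c1@0 c2@1 c3@3, authorship .....
After op 2 (move_right): buffer="livqg" (len 5), cursors c1@1 c2@2 c3@4, authorship .....
After op 3 (move_right): buffer="livqg" (len 5), cursors c1@2 c2@3 c3@5, authorship .....
After op 4 (insert('b')): buffer="libvbqgb" (len 8), cursors c1@3 c2@5 c3@8, authorship ..1.2..3
After op 5 (insert('s')): buffer="libsvbsqgbs" (len 11), cursors c1@4 c2@7 c3@11, authorship ..11.22..33
After op 6 (add_cursor(1)): buffer="libsvbsqgbs" (len 11), cursors c4@1 c1@4 c2@7 c3@11, authorship ..11.22..33
After op 7 (move_right): buffer="libsvbsqgbs" (len 11), cursors c4@2 c1@5 c2@8 c3@11, authorship ..11.22..33
After op 8 (move_right): buffer="libsvbsqgbs" (len 11), cursors c4@3 c1@6 c2@9 c3@11, authorship ..11.22..33

Answer: 6 9 11 3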